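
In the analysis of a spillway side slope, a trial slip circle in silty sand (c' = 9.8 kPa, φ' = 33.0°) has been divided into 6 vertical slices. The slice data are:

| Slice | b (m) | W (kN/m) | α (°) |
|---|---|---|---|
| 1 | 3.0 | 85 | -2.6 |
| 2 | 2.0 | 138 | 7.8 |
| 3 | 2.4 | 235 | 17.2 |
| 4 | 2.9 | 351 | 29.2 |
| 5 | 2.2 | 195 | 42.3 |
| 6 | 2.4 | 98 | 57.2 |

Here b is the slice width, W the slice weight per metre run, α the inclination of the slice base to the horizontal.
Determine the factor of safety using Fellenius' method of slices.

Ordinary method of slices: FS = Σ[c'·Δl_i + (W_i cosα_i)·tanφ'] / Σ W_i sinα_i, with Δl_i = b_i / cosα_i.
Slice 1: Δl = 3.0/cos(-2.6°) = 3.003 m; N'_1 = 85·cos(-2.6°) = 84.9; c'Δl = 29.43; W sinα = -3.9
Slice 2: Δl = 2.0/cos7.8° = 2.019 m; N'_2 = 138·cos7.8° = 136.7; c'Δl = 19.78; W sinα = 18.7
Slice 3: Δl = 2.4/cos17.2° = 2.512 m; N'_3 = 235·cos17.2° = 224.5; c'Δl = 24.62; W sinα = 69.5
Slice 4: Δl = 2.9/cos29.2° = 3.322 m; N'_4 = 351·cos29.2° = 306.4; c'Δl = 32.56; W sinα = 171.2
Slice 5: Δl = 2.2/cos42.3° = 2.974 m; N'_5 = 195·cos42.3° = 144.2; c'Δl = 29.15; W sinα = 131.2
Slice 6: Δl = 2.4/cos57.2° = 4.430 m; N'_6 = 98·cos57.2° = 53.1; c'Δl = 43.42; W sinα = 82.4
Σc'Δl = 179.0 kN/m; ΣN' = 949.8 kN/m; ΣW sinα = 469.2 kN/m
Resisting = 179.0 + 949.8·tan33.0° = 179.0 + 616.8 = 795.8 kN/m
FS = 795.8 / 469.2 = 1.696

FS = 1.70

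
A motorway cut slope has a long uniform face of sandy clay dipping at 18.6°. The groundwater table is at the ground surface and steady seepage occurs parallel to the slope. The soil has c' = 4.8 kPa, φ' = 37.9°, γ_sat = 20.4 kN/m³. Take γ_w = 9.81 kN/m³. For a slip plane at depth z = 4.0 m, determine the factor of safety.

FS = 1.40

With seepage parallel to the slope and the water table at the surface, the effective normal stress on the slip plane uses the buoyant unit weight γ' = γ_sat − γ_w while the driving shear stress uses γ_sat:
FS = [c' + γ' z cos²β tanφ'] / [γ_sat z sinβ cosβ]
γ' = 20.4 − 9.81 = 10.59 kN/m³
Numerator = 4.8 + 10.59·4.0·cos²18.6°·tan37.9° = 4.8 + 10.59·4.0·0.8983·0.7785 = 34.422 kPa
Denominator = 20.4·4.0·sin18.6°·cos18.6° = 20.4·4.0·0.3190·0.9478 = 24.668 kPa
FS = 34.422 / 24.668 = 1.395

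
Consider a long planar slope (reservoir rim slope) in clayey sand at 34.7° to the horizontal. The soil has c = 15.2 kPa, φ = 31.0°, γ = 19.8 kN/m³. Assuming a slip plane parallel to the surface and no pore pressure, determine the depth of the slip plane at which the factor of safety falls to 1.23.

z = 4.53 m

Setting FS = 1.23 in FS = [c + γz cos²β tanφ] / [γz sinβ cosβ] and solving for z:
z = c / [γ cosβ (FS·sinβ − cosβ·tanφ)]
  = 15.2 / [19.8·cos34.7°·(1.23·sin34.7° − cos34.7°·tan31.0°)]
  = 15.2 / [19.8·0.8221·(1.23·0.5693 − 0.8221·0.6009)]
  = 15.2 / 3.3569 = 4.528 m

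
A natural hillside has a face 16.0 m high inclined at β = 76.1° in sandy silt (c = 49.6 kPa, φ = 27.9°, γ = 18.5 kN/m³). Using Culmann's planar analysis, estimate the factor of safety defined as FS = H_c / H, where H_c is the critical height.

H_c = (4c/γ) · sinβ cosφ / [1 − cos(β − φ)]
    = (4·49.6/18.5) · sin76.1°·cos27.9° / [1 − cos48.2°]
    = 10.724 · 0.8579 / 0.3335 = 27.59 m
FS = H_c / H = 27.59 / 16.0 = 1.724

FS = 1.72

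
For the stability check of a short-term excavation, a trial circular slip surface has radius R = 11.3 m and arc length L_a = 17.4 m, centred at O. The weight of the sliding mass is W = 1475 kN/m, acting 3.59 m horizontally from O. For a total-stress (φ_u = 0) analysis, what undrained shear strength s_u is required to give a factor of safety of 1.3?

FS = s_u·L_a·R / (W·d), so s_u = FS·W·d / (L_a·R).
s_u = 1.3·1475·3.59 / (17.40·11.3) = 6883.8 / 196.62 = 35.01 kPa

s_u = 35.0 kPa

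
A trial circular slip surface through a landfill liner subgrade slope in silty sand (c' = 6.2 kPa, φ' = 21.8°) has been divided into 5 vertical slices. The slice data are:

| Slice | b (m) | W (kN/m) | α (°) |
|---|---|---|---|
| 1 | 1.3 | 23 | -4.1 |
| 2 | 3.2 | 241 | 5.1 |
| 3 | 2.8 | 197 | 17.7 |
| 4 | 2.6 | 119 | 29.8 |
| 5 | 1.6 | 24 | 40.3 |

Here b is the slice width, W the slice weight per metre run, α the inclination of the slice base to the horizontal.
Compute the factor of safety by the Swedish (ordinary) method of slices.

FS = 1.99

Ordinary method of slices: FS = Σ[c'·Δl_i + (W_i cosα_i)·tanφ'] / Σ W_i sinα_i, with Δl_i = b_i / cosα_i.
Slice 1: Δl = 1.3/cos(-4.1°) = 1.303 m; N'_1 = 23·cos(-4.1°) = 22.9; c'Δl = 8.08; W sinα = -1.6
Slice 2: Δl = 3.2/cos5.1° = 3.213 m; N'_2 = 241·cos5.1° = 240.0; c'Δl = 19.92; W sinα = 21.4
Slice 3: Δl = 2.8/cos17.7° = 2.939 m; N'_3 = 197·cos17.7° = 187.7; c'Δl = 18.22; W sinα = 59.9
Slice 4: Δl = 2.6/cos29.8° = 2.996 m; N'_4 = 119·cos29.8° = 103.3; c'Δl = 18.58; W sinα = 59.1
Slice 5: Δl = 1.6/cos40.3° = 2.098 m; N'_5 = 24·cos40.3° = 18.3; c'Δl = 13.01; W sinα = 15.5
Σc'Δl = 77.8 kN/m; ΣN' = 572.2 kN/m; ΣW sinα = 154.3 kN/m
Resisting = 77.8 + 572.2·tan21.8° = 77.8 + 228.9 = 306.7 kN/m
FS = 306.7 / 154.3 = 1.987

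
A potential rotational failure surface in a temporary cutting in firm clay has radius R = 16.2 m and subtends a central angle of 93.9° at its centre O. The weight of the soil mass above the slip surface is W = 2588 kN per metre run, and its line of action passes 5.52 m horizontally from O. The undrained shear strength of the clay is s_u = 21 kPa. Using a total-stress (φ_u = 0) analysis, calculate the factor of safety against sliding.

Taking moments about the centre O, the resisting moment is provided by the undrained shear strength acting along the arc:
Arc length L_a = R·θ = 16.2·(93.9°·π/180) = 16.2·1.6389 = 26.55 m
M_R = s_u·L_a·R = 21·26.55·16.2 = 9032.2 kN·m/m
M_D = W·d = 2588·5.52 = 14285.8 kN·m/m
FS = M_R / M_D = 9032.2 / 14285.8 = 0.632

FS = 0.63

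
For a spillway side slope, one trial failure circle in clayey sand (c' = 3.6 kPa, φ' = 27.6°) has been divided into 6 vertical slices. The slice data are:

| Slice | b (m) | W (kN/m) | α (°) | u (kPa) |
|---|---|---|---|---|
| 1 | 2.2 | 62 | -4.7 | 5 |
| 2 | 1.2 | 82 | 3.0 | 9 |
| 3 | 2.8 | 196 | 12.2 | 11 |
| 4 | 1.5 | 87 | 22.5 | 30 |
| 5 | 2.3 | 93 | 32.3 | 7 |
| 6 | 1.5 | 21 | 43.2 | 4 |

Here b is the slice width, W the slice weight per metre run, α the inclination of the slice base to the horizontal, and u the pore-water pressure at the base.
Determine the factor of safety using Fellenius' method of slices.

FS = 1.77

Ordinary method of slices: FS = Σ[c'·Δl_i + (W_i cosα_i − u_i·Δl_i)·tanφ'] / Σ W_i sinα_i, with Δl_i = b_i / cosα_i.
Slice 1: Δl = 2.2/cos(-4.7°) = 2.207 m; N'_1 = 62·cos(-4.7°) − 5·2.207 = 50.8; c'Δl = 7.95; W sinα = -5.1
Slice 2: Δl = 1.2/cos3.0° = 1.202 m; N'_2 = 82·cos3.0° − 9·1.202 = 71.1; c'Δl = 4.33; W sinα = 4.3
Slice 3: Δl = 2.8/cos12.2° = 2.865 m; N'_3 = 196·cos12.2° − 11·2.865 = 160.1; c'Δl = 10.31; W sinα = 41.4
Slice 4: Δl = 1.5/cos22.5° = 1.624 m; N'_4 = 87·cos22.5° − 30·1.624 = 31.7; c'Δl = 5.84; W sinα = 33.3
Slice 5: Δl = 2.3/cos32.3° = 2.721 m; N'_5 = 93·cos32.3° − 7·2.721 = 59.6; c'Δl = 9.80; W sinα = 49.7
Slice 6: Δl = 1.5/cos43.2° = 2.058 m; N'_6 = 21·cos43.2° − 4·2.058 = 7.1; c'Δl = 7.41; W sinα = 14.4
Σc'Δl = 45.6 kN/m; ΣN' = 380.2 kN/m; ΣW sinα = 138.0 kN/m
Resisting = 45.6 + 380.2·tan27.6° = 45.6 + 198.8 = 244.4 kN/m
FS = 244.4 / 138.0 = 1.771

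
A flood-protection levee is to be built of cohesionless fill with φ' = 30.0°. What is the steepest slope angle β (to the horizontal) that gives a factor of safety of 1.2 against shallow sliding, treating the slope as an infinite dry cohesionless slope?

β = 25.7°

For an infinite dry cohesionless slope FS = tanφ'/tanβ, so tanβ = tanφ' / FS.
tanβ = tan30.0° / 1.2 = 0.5774 / 1.2 = 0.4811
β = arctan(0.4811) = 25.69°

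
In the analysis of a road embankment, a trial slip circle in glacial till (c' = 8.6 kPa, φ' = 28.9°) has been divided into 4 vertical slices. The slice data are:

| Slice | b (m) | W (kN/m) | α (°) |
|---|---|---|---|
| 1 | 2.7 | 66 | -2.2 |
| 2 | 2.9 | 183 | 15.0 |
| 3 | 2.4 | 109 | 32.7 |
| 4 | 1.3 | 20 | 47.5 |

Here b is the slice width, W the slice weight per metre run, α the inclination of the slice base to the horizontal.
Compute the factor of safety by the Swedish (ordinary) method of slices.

Ordinary method of slices: FS = Σ[c'·Δl_i + (W_i cosα_i)·tanφ'] / Σ W_i sinα_i, with Δl_i = b_i / cosα_i.
Slice 1: Δl = 2.7/cos(-2.2°) = 2.702 m; N'_1 = 66·cos(-2.2°) = 66.0; c'Δl = 23.24; W sinα = -2.5
Slice 2: Δl = 2.9/cos15.0° = 3.002 m; N'_2 = 183·cos15.0° = 176.8; c'Δl = 25.82; W sinα = 47.4
Slice 3: Δl = 2.4/cos32.7° = 2.852 m; N'_3 = 109·cos32.7° = 91.7; c'Δl = 24.53; W sinα = 58.9
Slice 4: Δl = 1.3/cos47.5° = 1.924 m; N'_4 = 20·cos47.5° = 13.5; c'Δl = 16.55; W sinα = 14.7
Σc'Δl = 90.1 kN/m; ΣN' = 348.0 kN/m; ΣW sinα = 118.5 kN/m
Resisting = 90.1 + 348.0·tan28.9° = 90.1 + 192.1 = 282.2 kN/m
FS = 282.2 / 118.5 = 2.382

FS = 2.38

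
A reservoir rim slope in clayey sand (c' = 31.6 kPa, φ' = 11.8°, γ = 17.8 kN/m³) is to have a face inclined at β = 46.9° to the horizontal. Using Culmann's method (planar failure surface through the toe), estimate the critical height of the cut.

H_c = 27.91 m

Culmann's analysis gives the critical failure plane at α_cr = (β + φ')/2 = (46.9 + 11.8)/2 = 29.4°, and the critical height
H_c = (4c'/γ) · sinβ cosφ' / [1 − cos(β − φ')]
    = (4·31.6/17.8) · sin46.9°·cos11.8° / [1 − cos(35.1°)]
    = 7.101 · 0.7302·0.9789 / [1 − 0.8181]
    = 7.101 · 0.7147 / 0.1819
    = 27.91 m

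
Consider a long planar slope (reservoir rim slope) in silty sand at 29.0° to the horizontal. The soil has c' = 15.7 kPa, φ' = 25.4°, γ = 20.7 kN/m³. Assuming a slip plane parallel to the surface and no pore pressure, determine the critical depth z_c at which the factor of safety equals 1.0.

z_c = 12.48 m

Setting FS = 1.00 in FS = [c' + γz cos²β tanφ'] / [γz sinβ cosβ] and solving for z:
z = c' / [γ cosβ (FS·sinβ − cosβ·tanφ')]
  = 15.7 / [20.7·cos29.0°·(1.00·sin29.0° − cos29.0°·tan25.4°)]
  = 15.7 / [20.7·0.8746·(1.00·0.4848 − 0.8746·0.4748)]
  = 15.7 / 1.2584 = 12.476 m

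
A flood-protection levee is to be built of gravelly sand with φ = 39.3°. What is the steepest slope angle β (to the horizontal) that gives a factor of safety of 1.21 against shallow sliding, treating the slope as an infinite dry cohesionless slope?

β = 34.1°

For an infinite dry cohesionless slope FS = tanφ/tanβ, so tanβ = tanφ / FS.
tanβ = tan39.3° / 1.21 = 0.8185 / 1.21 = 0.6764
β = arctan(0.6764) = 34.08°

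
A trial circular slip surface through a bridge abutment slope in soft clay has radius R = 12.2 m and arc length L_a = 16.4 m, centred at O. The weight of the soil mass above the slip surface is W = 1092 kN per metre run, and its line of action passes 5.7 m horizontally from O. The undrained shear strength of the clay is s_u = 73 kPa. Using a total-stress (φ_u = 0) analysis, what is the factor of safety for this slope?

Taking moments about the centre O, the resisting moment is provided by the undrained shear strength acting along the arc:
M_R = s_u·L_a·R = 73·16.40·12.2 = 14605.8 kN·m/m
M_D = W·d = 1092·5.7 = 6224.4 kN·m/m
FS = M_R / M_D = 14605.8 / 6224.4 = 2.347

FS = 2.35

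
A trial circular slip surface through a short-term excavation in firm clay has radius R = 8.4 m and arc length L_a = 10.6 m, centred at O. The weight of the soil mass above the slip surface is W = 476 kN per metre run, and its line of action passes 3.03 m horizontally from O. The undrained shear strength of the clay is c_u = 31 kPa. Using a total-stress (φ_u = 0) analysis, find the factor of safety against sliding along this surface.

Taking moments about the centre O, the resisting moment is provided by the undrained shear strength acting along the arc:
M_R = c_u·L_a·R = 31·10.60·8.4 = 2760.2 kN·m/m
M_D = W·d = 476·3.03 = 1442.3 kN·m/m
FS = M_R / M_D = 2760.2 / 1442.3 = 1.914

FS = 1.91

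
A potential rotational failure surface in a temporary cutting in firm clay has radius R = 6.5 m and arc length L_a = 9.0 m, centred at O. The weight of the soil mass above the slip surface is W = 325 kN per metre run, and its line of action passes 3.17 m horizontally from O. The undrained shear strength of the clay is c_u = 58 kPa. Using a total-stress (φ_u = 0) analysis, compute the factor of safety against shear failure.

FS = 3.29

Taking moments about the centre O, the resisting moment is provided by the undrained shear strength acting along the arc:
M_R = c_u·L_a·R = 58·9.00·6.5 = 3393.0 kN·m/m
M_D = W·d = 325·3.17 = 1030.2 kN·m/m
FS = M_R / M_D = 3393.0 / 1030.2 = 3.293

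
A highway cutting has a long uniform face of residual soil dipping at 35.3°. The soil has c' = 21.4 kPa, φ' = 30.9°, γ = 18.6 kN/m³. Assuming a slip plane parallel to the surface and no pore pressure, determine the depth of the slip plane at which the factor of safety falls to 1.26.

Setting FS = 1.26 in FS = [c' + γz cos²β tanφ'] / [γz sinβ cosβ] and solving for z:
z = c' / [γ cosβ (FS·sinβ − cosβ·tanφ')]
  = 21.4 / [18.6·cos35.3°·(1.26·sin35.3° − cos35.3°·tan30.9°)]
  = 21.4 / [18.6·0.8161·(1.26·0.5779 − 0.8161·0.5985)]
  = 21.4 / 3.6380 = 5.882 m

z = 5.88 m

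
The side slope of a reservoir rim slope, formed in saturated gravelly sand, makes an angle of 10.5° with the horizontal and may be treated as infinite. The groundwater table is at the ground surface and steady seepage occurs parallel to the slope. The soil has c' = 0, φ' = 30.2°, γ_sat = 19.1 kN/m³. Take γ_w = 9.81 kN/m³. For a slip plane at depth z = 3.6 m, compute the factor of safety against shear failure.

FS = 1.53

With seepage parallel to the slope and the water table at the surface, the effective normal stress on the slip plane uses the buoyant unit weight γ' = γ_sat − γ_w while the driving shear stress uses γ_sat:
FS = [c' + γ' z cos²β tanφ'] / [γ_sat z sinβ cosβ]
(For c' = 0 this reduces to FS = (γ'/γ_sat)·tanφ'/tanβ.)
γ' = 19.1 − 9.81 = 9.29 kN/m³
Numerator = 0.0 + 9.29·3.6·cos²10.5°·tan30.2° = 0.0 + 9.29·3.6·0.9668·0.5820 = 18.818 kPa
Denominator = 19.1·3.6·sin10.5°·cos10.5° = 19.1·3.6·0.1822·0.9833 = 12.321 kPa
FS = 18.818 / 12.321 = 1.527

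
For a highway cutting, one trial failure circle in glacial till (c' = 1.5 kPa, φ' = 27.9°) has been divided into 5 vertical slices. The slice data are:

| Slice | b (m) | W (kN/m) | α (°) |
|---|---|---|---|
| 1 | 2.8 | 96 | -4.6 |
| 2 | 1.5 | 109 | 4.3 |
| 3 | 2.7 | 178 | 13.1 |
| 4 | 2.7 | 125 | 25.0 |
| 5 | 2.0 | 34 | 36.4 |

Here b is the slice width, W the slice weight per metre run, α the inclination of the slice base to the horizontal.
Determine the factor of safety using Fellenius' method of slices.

FS = 2.58

Ordinary method of slices: FS = Σ[c'·Δl_i + (W_i cosα_i)·tanφ'] / Σ W_i sinα_i, with Δl_i = b_i / cosα_i.
Slice 1: Δl = 2.8/cos(-4.6°) = 2.809 m; N'_1 = 96·cos(-4.6°) = 95.7; c'Δl = 4.21; W sinα = -7.7
Slice 2: Δl = 1.5/cos4.3° = 1.504 m; N'_2 = 109·cos4.3° = 108.7; c'Δl = 2.26; W sinα = 8.2
Slice 3: Δl = 2.7/cos13.1° = 2.772 m; N'_3 = 178·cos13.1° = 173.4; c'Δl = 4.16; W sinα = 40.3
Slice 4: Δl = 2.7/cos25.0° = 2.979 m; N'_4 = 125·cos25.0° = 113.3; c'Δl = 4.47; W sinα = 52.8
Slice 5: Δl = 2.0/cos36.4° = 2.485 m; N'_5 = 34·cos36.4° = 27.4; c'Δl = 3.73; W sinα = 20.2
Σc'Δl = 18.8 kN/m; ΣN' = 518.4 kN/m; ΣW sinα = 113.8 kN/m
Resisting = 18.8 + 518.4·tan27.9° = 18.8 + 274.5 = 293.3 kN/m
FS = 293.3 / 113.8 = 2.577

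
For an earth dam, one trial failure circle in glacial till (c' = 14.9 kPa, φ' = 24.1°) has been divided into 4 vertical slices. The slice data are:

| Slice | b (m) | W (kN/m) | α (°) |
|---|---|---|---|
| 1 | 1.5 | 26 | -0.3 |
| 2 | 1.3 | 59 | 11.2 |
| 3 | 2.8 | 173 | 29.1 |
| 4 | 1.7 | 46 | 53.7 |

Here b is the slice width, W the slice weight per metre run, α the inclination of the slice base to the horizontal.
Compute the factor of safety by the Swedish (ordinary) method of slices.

Ordinary method of slices: FS = Σ[c'·Δl_i + (W_i cosα_i)·tanφ'] / Σ W_i sinα_i, with Δl_i = b_i / cosα_i.
Slice 1: Δl = 1.5/cos(-0.3°) = 1.500 m; N'_1 = 26·cos(-0.3°) = 26.0; c'Δl = 22.35; W sinα = -0.1
Slice 2: Δl = 1.3/cos11.2° = 1.325 m; N'_2 = 59·cos11.2° = 57.9; c'Δl = 19.75; W sinα = 11.5
Slice 3: Δl = 2.8/cos29.1° = 3.204 m; N'_3 = 173·cos29.1° = 151.2; c'Δl = 47.75; W sinα = 84.1
Slice 4: Δl = 1.7/cos53.7° = 2.872 m; N'_4 = 46·cos53.7° = 27.2; c'Δl = 42.79; W sinα = 37.1
Σc'Δl = 132.6 kN/m; ΣN' = 262.3 kN/m; ΣW sinα = 132.5 kN/m
Resisting = 132.6 + 262.3·tan24.1° = 132.6 + 117.3 = 249.9 kN/m
FS = 249.9 / 132.5 = 1.886

FS = 1.89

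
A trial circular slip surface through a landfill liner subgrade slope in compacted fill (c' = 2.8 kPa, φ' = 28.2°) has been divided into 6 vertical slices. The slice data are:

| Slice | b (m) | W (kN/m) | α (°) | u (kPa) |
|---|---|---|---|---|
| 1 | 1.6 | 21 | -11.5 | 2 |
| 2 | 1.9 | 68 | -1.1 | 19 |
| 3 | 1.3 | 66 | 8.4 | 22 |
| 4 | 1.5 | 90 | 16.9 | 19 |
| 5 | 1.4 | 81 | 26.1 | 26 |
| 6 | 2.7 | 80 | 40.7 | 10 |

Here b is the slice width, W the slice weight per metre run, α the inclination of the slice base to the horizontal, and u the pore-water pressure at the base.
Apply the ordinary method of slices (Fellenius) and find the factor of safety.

Ordinary method of slices: FS = Σ[c'·Δl_i + (W_i cosα_i − u_i·Δl_i)·tanφ'] / Σ W_i sinα_i, with Δl_i = b_i / cosα_i.
Slice 1: Δl = 1.6/cos(-11.5°) = 1.633 m; N'_1 = 21·cos(-11.5°) − 2·1.633 = 17.3; c'Δl = 4.57; W sinα = -4.2
Slice 2: Δl = 1.9/cos(-1.1°) = 1.900 m; N'_2 = 68·cos(-1.1°) − 19·1.900 = 31.9; c'Δl = 5.32; W sinα = -1.3
Slice 3: Δl = 1.3/cos8.4° = 1.314 m; N'_3 = 66·cos8.4° − 22·1.314 = 36.4; c'Δl = 3.68; W sinα = 9.6
Slice 4: Δl = 1.5/cos16.9° = 1.568 m; N'_4 = 90·cos16.9° − 19·1.568 = 56.3; c'Δl = 4.39; W sinα = 26.2
Slice 5: Δl = 1.4/cos26.1° = 1.559 m; N'_5 = 81·cos26.1° − 26·1.559 = 32.2; c'Δl = 4.37; W sinα = 35.6
Slice 6: Δl = 2.7/cos40.7° = 3.561 m; N'_6 = 80·cos40.7° − 10·3.561 = 25.0; c'Δl = 9.97; W sinα = 52.2
Σc'Δl = 32.3 kN/m; ΣN' = 199.1 kN/m; ΣW sinα = 118.1 kN/m
Resisting = 32.3 + 199.1·tan28.2° = 32.3 + 106.8 = 139.1 kN/m
FS = 139.1 / 118.1 = 1.177

FS = 1.18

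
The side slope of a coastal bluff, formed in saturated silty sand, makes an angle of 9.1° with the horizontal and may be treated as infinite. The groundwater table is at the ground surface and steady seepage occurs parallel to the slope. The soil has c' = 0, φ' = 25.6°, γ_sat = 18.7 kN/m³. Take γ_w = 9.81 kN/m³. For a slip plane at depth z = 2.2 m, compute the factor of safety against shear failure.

With seepage parallel to the slope and the water table at the surface, the effective normal stress on the slip plane uses the buoyant unit weight γ' = γ_sat − γ_w while the driving shear stress uses γ_sat:
FS = [c' + γ' z cos²β tanφ'] / [γ_sat z sinβ cosβ]
(For c' = 0 this reduces to FS = (γ'/γ_sat)·tanφ'/tanβ.)
γ' = 18.7 − 9.81 = 8.89 kN/m³
Numerator = 0.0 + 8.89·2.2·cos²9.1°·tan25.6° = 0.0 + 8.89·2.2·0.9750·0.4791 = 9.136 kPa
Denominator = 18.7·2.2·sin9.1°·cos9.1° = 18.7·2.2·0.1582·0.9874 = 6.425 kPa
FS = 9.136 / 6.425 = 1.422

FS = 1.42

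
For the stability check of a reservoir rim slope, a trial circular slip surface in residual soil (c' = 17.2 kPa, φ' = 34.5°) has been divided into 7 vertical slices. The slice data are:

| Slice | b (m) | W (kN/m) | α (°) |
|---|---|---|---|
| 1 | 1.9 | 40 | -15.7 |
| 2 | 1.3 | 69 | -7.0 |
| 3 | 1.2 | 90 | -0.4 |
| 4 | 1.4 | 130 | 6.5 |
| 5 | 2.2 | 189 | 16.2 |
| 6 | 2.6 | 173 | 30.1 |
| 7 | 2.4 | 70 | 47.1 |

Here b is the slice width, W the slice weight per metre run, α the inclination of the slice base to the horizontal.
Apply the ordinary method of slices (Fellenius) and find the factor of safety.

Ordinary method of slices: FS = Σ[c'·Δl_i + (W_i cosα_i)·tanφ'] / Σ W_i sinα_i, with Δl_i = b_i / cosα_i.
Slice 1: Δl = 1.9/cos(-15.7°) = 1.974 m; N'_1 = 40·cos(-15.7°) = 38.5; c'Δl = 33.95; W sinα = -10.8
Slice 2: Δl = 1.3/cos(-7.0°) = 1.310 m; N'_2 = 69·cos(-7.0°) = 68.5; c'Δl = 22.53; W sinα = -8.4
Slice 3: Δl = 1.2/cos(-0.4°) = 1.200 m; N'_3 = 90·cos(-0.4°) = 90.0; c'Δl = 20.64; W sinα = -0.6
Slice 4: Δl = 1.4/cos6.5° = 1.409 m; N'_4 = 130·cos6.5° = 129.2; c'Δl = 24.24; W sinα = 14.7
Slice 5: Δl = 2.2/cos16.2° = 2.291 m; N'_5 = 189·cos16.2° = 181.5; c'Δl = 39.40; W sinα = 52.7
Slice 6: Δl = 2.6/cos30.1° = 3.005 m; N'_6 = 173·cos30.1° = 149.7; c'Δl = 51.69; W sinα = 86.8
Slice 7: Δl = 2.4/cos47.1° = 3.526 m; N'_7 = 70·cos47.1° = 47.7; c'Δl = 60.64; W sinα = 51.3
Σc'Δl = 253.1 kN/m; ΣN' = 705.0 kN/m; ΣW sinα = 185.6 kN/m
Resisting = 253.1 + 705.0·tan34.5° = 253.1 + 484.5 = 737.6 kN/m
FS = 737.6 / 185.6 = 3.974

FS = 3.97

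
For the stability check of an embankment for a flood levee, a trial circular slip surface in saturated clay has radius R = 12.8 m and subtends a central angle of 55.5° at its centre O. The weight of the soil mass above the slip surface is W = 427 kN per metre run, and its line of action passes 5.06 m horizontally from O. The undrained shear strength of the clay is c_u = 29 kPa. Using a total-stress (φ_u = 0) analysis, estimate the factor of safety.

FS = 2.13

Taking moments about the centre O, the resisting moment is provided by the undrained shear strength acting along the arc:
Arc length L_a = R·θ = 12.8·(55.5°·π/180) = 12.8·0.9687 = 12.40 m
M_R = c_u·L_a·R = 29·12.40·12.8 = 4602.4 kN·m/m
M_D = W·d = 427·5.06 = 2160.6 kN·m/m
FS = M_R / M_D = 4602.4 / 2160.6 = 2.130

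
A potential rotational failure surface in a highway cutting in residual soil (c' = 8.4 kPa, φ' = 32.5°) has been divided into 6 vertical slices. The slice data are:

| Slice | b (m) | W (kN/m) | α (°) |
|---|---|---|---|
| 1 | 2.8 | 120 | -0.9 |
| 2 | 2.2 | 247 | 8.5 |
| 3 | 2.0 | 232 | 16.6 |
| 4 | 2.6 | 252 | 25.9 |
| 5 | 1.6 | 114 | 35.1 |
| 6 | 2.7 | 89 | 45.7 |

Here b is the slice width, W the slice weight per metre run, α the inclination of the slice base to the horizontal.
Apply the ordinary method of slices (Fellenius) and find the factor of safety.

FS = 2.20

Ordinary method of slices: FS = Σ[c'·Δl_i + (W_i cosα_i)·tanφ'] / Σ W_i sinα_i, with Δl_i = b_i / cosα_i.
Slice 1: Δl = 2.8/cos(-0.9°) = 2.800 m; N'_1 = 120·cos(-0.9°) = 120.0; c'Δl = 23.52; W sinα = -1.9
Slice 2: Δl = 2.2/cos8.5° = 2.224 m; N'_2 = 247·cos8.5° = 244.3; c'Δl = 18.69; W sinα = 36.5
Slice 3: Δl = 2.0/cos16.6° = 2.087 m; N'_3 = 232·cos16.6° = 222.3; c'Δl = 17.53; W sinα = 66.3
Slice 4: Δl = 2.6/cos25.9° = 2.890 m; N'_4 = 252·cos25.9° = 226.7; c'Δl = 24.28; W sinα = 110.1
Slice 5: Δl = 1.6/cos35.1° = 1.956 m; N'_5 = 114·cos35.1° = 93.3; c'Δl = 16.43; W sinα = 65.6
Slice 6: Δl = 2.7/cos45.7° = 3.866 m; N'_6 = 89·cos45.7° = 62.2; c'Δl = 32.47; W sinα = 63.7
Σc'Δl = 132.9 kN/m; ΣN' = 968.7 kN/m; ΣW sinα = 340.2 kN/m
Resisting = 132.9 + 968.7·tan32.5° = 132.9 + 617.1 = 750.1 kN/m
FS = 750.1 / 340.2 = 2.205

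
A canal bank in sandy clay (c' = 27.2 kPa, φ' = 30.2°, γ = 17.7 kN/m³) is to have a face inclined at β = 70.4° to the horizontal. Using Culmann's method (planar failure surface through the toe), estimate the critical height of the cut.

Culmann's analysis gives the critical failure plane at α_cr = (β + φ')/2 = (70.4 + 30.2)/2 = 50.3°, and the critical height
H_c = (4c'/γ) · sinβ cosφ' / [1 − cos(β − φ')]
    = (4·27.2/17.7) · sin70.4°·cos30.2° / [1 − cos(40.2°)]
    = 6.147 · 0.9421·0.8643 / [1 − 0.7638]
    = 6.147 · 0.8142 / 0.2362
    = 21.19 m

H_c = 21.19 m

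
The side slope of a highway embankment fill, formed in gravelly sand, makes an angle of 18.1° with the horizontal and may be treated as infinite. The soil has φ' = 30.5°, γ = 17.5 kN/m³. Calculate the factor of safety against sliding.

For a dry cohesionless infinite slope the factor of safety is FS = tanφ' / tanβ.
FS = tan30.5° / tan18.1° = 0.5890 / 0.3269 = 1.802

FS = 1.80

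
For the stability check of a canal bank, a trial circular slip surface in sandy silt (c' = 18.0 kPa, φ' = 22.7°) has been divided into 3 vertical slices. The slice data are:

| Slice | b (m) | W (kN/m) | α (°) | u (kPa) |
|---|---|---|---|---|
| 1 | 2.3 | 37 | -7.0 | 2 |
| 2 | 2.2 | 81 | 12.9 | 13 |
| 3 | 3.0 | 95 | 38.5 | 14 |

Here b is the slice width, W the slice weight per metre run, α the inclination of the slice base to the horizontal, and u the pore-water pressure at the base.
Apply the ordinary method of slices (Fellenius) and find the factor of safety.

FS = 2.67

Ordinary method of slices: FS = Σ[c'·Δl_i + (W_i cosα_i − u_i·Δl_i)·tanφ'] / Σ W_i sinα_i, with Δl_i = b_i / cosα_i.
Slice 1: Δl = 2.3/cos(-7.0°) = 2.317 m; N'_1 = 37·cos(-7.0°) − 2·2.317 = 32.1; c'Δl = 41.71; W sinα = -4.5
Slice 2: Δl = 2.2/cos12.9° = 2.257 m; N'_2 = 81·cos12.9° − 13·2.257 = 49.6; c'Δl = 40.63; W sinα = 18.1
Slice 3: Δl = 3.0/cos38.5° = 3.833 m; N'_3 = 95·cos38.5° − 14·3.833 = 20.7; c'Δl = 69.00; W sinα = 59.1
Σc'Δl = 151.3 kN/m; ΣN' = 102.4 kN/m; ΣW sinα = 72.7 kN/m
Resisting = 151.3 + 102.4·tan22.7° = 151.3 + 42.8 = 194.2 kN/m
FS = 194.2 / 72.7 = 2.670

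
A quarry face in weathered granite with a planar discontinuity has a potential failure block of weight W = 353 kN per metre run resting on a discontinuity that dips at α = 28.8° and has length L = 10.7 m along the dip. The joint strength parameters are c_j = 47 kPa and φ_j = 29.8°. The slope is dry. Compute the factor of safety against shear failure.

FS = 4.00

Resolving the block weight along and normal to the plane and applying the Mohr–Coulomb strength on the joint:
N' = W cosα = 353·cos28.8° = 309.3 kN/m
Driving force T = W sinα = 353·sin28.8° = 170.1 kN/m
Resisting force R = c_j·L + N'·tanφ_j = 47·10.7 + 309.3·tan29.8° = 502.9 + 177.2 = 680.1 kN/m
FS = R / T = 680.1 / 170.1 = 3.999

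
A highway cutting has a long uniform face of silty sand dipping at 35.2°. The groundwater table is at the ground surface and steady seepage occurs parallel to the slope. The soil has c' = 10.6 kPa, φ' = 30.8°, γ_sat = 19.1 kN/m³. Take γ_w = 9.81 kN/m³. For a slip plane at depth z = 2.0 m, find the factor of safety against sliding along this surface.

With seepage parallel to the slope and the water table at the surface, the effective normal stress on the slip plane uses the buoyant unit weight γ' = γ_sat − γ_w while the driving shear stress uses γ_sat:
FS = [c' + γ' z cos²β tanφ'] / [γ_sat z sinβ cosβ]
γ' = 19.1 − 9.81 = 9.29 kN/m³
Numerator = 10.6 + 9.29·2.0·cos²35.2°·tan30.8° = 10.6 + 9.29·2.0·0.6677·0.5961 = 17.996 kPa
Denominator = 19.1·2.0·sin35.2°·cos35.2° = 19.1·2.0·0.5764·0.8171 = 17.993 kPa
FS = 17.996 / 17.993 = 1.000

FS = 1.00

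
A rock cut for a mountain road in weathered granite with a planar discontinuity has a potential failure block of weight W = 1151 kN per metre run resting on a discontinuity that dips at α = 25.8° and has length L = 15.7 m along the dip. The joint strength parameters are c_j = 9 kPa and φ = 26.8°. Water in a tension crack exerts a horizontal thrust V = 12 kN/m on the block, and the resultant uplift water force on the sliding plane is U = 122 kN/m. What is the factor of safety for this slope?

FS = 1.17

Resolving the block weight along and normal to the plane and applying the Mohr–Coulomb strength on the joint:
N' = W cosα − U − V sinα = 1151·cos25.8° − 122 − 12·sin25.8° = 909.0 kN/m
Driving force T = W sinα + V cosα = 1151·sin25.8° + 12·cos25.8° = 511.8 kN/m
Resisting force R = c_j·L + N'·tanφ = 9·15.7 + 909.0·tan26.8° = 141.3 + 459.2 = 600.5 kN/m
FS = R / T = 600.5 / 511.8 = 1.173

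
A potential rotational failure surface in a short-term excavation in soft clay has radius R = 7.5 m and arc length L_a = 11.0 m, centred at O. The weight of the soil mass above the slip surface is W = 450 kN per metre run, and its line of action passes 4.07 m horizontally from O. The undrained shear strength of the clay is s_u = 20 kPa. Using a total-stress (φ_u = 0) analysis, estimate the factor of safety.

Taking moments about the centre O, the resisting moment is provided by the undrained shear strength acting along the arc:
M_R = s_u·L_a·R = 20·11.00·7.5 = 1650.0 kN·m/m
M_D = W·d = 450·4.07 = 1831.5 kN·m/m
FS = M_R / M_D = 1650.0 / 1831.5 = 0.901

FS = 0.90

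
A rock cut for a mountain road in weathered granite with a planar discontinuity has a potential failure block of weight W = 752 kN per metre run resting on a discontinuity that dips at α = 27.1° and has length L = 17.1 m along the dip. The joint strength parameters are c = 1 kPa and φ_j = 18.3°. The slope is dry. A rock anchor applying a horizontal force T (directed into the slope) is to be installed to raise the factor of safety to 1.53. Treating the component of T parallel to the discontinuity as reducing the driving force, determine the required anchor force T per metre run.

T = 189 kN/m

Resolving forces along and normal to the sliding plane, with the horizontal anchor force T adding T·sinα to the effective normal force and T·cosα acting up the plane against the driving force:
FS = [cL + (W cosα + T sinα) tanφ_j] / [W sinα − T cosα]
Without the anchor: N' = 669.4 kN/m, driving T_d = 342.6 kN/m, resisting R = 1·17.1 + 669.4·tan18.3° = 238.5 kN/m, FS = 0.70.
Setting FS = 1.53 and solving for T:
1.53·(342.6 − T cos27.1°) = 238.5 + T sin27.1°·tan18.3°
T·(sin27.1°·tan18.3° + 1.53·cos27.1°) = 1.53·342.6 − 238.5
T·(0.4555·0.3307 + 1.53·0.8902) = 524.1 − 238.5 = 285.6
T·1.5127 = 285.6
T = 188.8 kN/m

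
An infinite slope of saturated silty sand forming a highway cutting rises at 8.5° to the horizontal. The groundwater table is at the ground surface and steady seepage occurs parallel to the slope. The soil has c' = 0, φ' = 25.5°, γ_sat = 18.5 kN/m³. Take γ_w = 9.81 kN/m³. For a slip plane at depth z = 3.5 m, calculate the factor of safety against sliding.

With seepage parallel to the slope and the water table at the surface, the effective normal stress on the slip plane uses the buoyant unit weight γ' = γ_sat − γ_w while the driving shear stress uses γ_sat:
FS = [c' + γ' z cos²β tanφ'] / [γ_sat z sinβ cosβ]
(For c' = 0 this reduces to FS = (γ'/γ_sat)·tanφ'/tanβ.)
γ' = 18.5 − 9.81 = 8.69 kN/m³
Numerator = 0.0 + 8.69·3.5·cos²8.5°·tan25.5° = 0.0 + 8.69·3.5·0.9782·0.4770 = 14.190 kPa
Denominator = 18.5·3.5·sin8.5°·cos8.5° = 18.5·3.5·0.1478·0.9890 = 9.466 kPa
FS = 14.190 / 9.466 = 1.499

FS = 1.50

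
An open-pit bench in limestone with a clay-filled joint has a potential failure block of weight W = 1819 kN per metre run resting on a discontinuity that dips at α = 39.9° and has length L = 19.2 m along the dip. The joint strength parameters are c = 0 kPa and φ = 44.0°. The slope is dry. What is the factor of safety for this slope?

FS = 1.15

Resolving the block weight along and normal to the plane and applying the Mohr–Coulomb strength on the joint:
N' = W cosα = 1819·cos39.9° = 1395.5 kN/m
Driving force T = W sinα = 1819·sin39.9° = 1166.8 kN/m
Resisting force R = c·L + N'·tanφ = 0·19.2 + 1395.5·tan44.0° = 0.0 + 1347.6 = 1347.6 kN/m
FS = R / T = 1347.6 / 1166.8 = 1.155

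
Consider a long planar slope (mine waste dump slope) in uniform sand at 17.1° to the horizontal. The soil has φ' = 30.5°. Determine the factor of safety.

For a dry cohesionless infinite slope the factor of safety is FS = tanφ' / tanβ.
FS = tan30.5° / tan17.1° = 0.5890 / 0.3076 = 1.915

FS = 1.91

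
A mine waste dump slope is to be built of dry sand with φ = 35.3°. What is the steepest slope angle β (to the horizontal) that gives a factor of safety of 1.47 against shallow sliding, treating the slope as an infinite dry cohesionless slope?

β = 25.7°

For an infinite dry cohesionless slope FS = tanφ/tanβ, so tanβ = tanφ / FS.
tanβ = tan35.3° / 1.47 = 0.7080 / 1.47 = 0.4817
β = arctan(0.4817) = 25.72°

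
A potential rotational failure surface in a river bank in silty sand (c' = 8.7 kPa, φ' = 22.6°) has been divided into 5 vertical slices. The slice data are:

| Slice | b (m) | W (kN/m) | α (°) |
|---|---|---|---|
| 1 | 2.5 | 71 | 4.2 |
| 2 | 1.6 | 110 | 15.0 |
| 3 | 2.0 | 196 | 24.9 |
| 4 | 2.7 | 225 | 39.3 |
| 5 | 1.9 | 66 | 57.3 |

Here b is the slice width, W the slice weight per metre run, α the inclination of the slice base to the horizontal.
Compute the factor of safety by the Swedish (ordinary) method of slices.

FS = 1.12

Ordinary method of slices: FS = Σ[c'·Δl_i + (W_i cosα_i)·tanφ'] / Σ W_i sinα_i, with Δl_i = b_i / cosα_i.
Slice 1: Δl = 2.5/cos4.2° = 2.507 m; N'_1 = 71·cos4.2° = 70.8; c'Δl = 21.81; W sinα = 5.2
Slice 2: Δl = 1.6/cos15.0° = 1.656 m; N'_2 = 110·cos15.0° = 106.3; c'Δl = 14.41; W sinα = 28.5
Slice 3: Δl = 2.0/cos24.9° = 2.205 m; N'_3 = 196·cos24.9° = 177.8; c'Δl = 19.18; W sinα = 82.5
Slice 4: Δl = 2.7/cos39.3° = 3.489 m; N'_4 = 225·cos39.3° = 174.1; c'Δl = 30.36; W sinα = 142.5
Slice 5: Δl = 1.9/cos57.3° = 3.517 m; N'_5 = 66·cos57.3° = 35.7; c'Δl = 30.60; W sinα = 55.5
Σc'Δl = 116.4 kN/m; ΣN' = 564.6 kN/m; ΣW sinα = 314.2 kN/m
Resisting = 116.4 + 564.6·tan22.6° = 116.4 + 235.0 = 351.4 kN/m
FS = 351.4 / 314.2 = 1.118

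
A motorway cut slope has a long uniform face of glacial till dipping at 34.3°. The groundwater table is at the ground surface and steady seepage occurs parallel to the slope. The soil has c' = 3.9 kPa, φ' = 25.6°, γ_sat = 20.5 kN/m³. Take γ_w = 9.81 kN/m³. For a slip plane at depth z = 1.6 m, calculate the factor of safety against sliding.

With seepage parallel to the slope and the water table at the surface, the effective normal stress on the slip plane uses the buoyant unit weight γ' = γ_sat − γ_w while the driving shear stress uses γ_sat:
FS = [c' + γ' z cos²β tanφ'] / [γ_sat z sinβ cosβ]
γ' = 20.5 − 9.81 = 10.69 kN/m³
Numerator = 3.9 + 10.69·1.6·cos²34.3°·tan25.6° = 3.9 + 10.69·1.6·0.6824·0.4791 = 9.492 kPa
Denominator = 20.5·1.6·sin34.3°·cos34.3° = 20.5·1.6·0.5635·0.8261 = 15.269 kPa
FS = 9.492 / 15.269 = 0.622

FS = 0.62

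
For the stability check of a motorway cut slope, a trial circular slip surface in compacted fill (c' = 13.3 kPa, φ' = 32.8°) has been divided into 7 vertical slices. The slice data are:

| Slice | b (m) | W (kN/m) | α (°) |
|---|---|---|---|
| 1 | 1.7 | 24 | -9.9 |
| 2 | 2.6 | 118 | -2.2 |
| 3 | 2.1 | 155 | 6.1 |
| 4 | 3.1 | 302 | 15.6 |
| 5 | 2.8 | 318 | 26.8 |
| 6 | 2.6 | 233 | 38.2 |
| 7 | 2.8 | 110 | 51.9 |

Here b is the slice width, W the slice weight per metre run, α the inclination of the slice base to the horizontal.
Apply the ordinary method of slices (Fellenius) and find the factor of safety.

FS = 2.15

Ordinary method of slices: FS = Σ[c'·Δl_i + (W_i cosα_i)·tanφ'] / Σ W_i sinα_i, with Δl_i = b_i / cosα_i.
Slice 1: Δl = 1.7/cos(-9.9°) = 1.726 m; N'_1 = 24·cos(-9.9°) = 23.6; c'Δl = 22.95; W sinα = -4.1
Slice 2: Δl = 2.6/cos(-2.2°) = 2.602 m; N'_2 = 118·cos(-2.2°) = 117.9; c'Δl = 34.61; W sinα = -4.5
Slice 3: Δl = 2.1/cos6.1° = 2.112 m; N'_3 = 155·cos6.1° = 154.1; c'Δl = 28.09; W sinα = 16.5
Slice 4: Δl = 3.1/cos15.6° = 3.219 m; N'_4 = 302·cos15.6° = 290.9; c'Δl = 42.81; W sinα = 81.2
Slice 5: Δl = 2.8/cos26.8° = 3.137 m; N'_5 = 318·cos26.8° = 283.8; c'Δl = 41.72; W sinα = 143.4
Slice 6: Δl = 2.6/cos38.2° = 3.308 m; N'_6 = 233·cos38.2° = 183.1; c'Δl = 44.00; W sinα = 144.1
Slice 7: Δl = 2.8/cos51.9° = 4.538 m; N'_7 = 110·cos51.9° = 67.9; c'Δl = 60.35; W sinα = 86.6
Σc'Δl = 274.5 kN/m; ΣN' = 1121.4 kN/m; ΣW sinα = 463.1 kN/m
Resisting = 274.5 + 1121.4·tan32.8° = 274.5 + 722.7 = 997.2 kN/m
FS = 997.2 / 463.1 = 2.154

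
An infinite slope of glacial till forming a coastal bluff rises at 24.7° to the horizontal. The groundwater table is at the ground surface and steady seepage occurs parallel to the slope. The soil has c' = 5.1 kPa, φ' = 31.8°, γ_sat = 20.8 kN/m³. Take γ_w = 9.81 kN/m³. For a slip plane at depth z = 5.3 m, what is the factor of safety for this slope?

With seepage parallel to the slope and the water table at the surface, the effective normal stress on the slip plane uses the buoyant unit weight γ' = γ_sat − γ_w while the driving shear stress uses γ_sat:
FS = [c' + γ' z cos²β tanφ'] / [γ_sat z sinβ cosβ]
γ' = 20.8 − 9.81 = 10.99 kN/m³
Numerator = 5.1 + 10.99·5.3·cos²24.7°·tan31.8° = 5.1 + 10.99·5.3·0.8254·0.6200 = 34.909 kPa
Denominator = 20.8·5.3·sin24.7°·cos24.7° = 20.8·5.3·0.4179·0.9085 = 41.851 kPa
FS = 34.909 / 41.851 = 0.834

FS = 0.83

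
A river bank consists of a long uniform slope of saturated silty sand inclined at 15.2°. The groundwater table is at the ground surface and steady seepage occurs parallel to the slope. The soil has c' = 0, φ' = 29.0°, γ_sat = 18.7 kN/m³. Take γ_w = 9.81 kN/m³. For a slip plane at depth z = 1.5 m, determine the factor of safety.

With seepage parallel to the slope and the water table at the surface, the effective normal stress on the slip plane uses the buoyant unit weight γ' = γ_sat − γ_w while the driving shear stress uses γ_sat:
FS = [c' + γ' z cos²β tanφ'] / [γ_sat z sinβ cosβ]
(For c' = 0 this reduces to FS = (γ'/γ_sat)·tanφ'/tanβ.)
γ' = 18.7 − 9.81 = 8.89 kN/m³
Numerator = 0.0 + 8.89·1.5·cos²15.2°·tan29.0° = 0.0 + 8.89·1.5·0.9313·0.5543 = 6.884 kPa
Denominator = 18.7·1.5·sin15.2°·cos15.2° = 18.7·1.5·0.2622·0.9650 = 7.097 kPa
FS = 6.884 / 7.097 = 0.970

FS = 0.97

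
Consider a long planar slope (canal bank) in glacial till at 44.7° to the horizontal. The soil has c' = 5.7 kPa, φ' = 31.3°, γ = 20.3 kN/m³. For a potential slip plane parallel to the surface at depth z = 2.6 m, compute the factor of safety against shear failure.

For an infinite slope with a slip plane parallel to the surface (no pore pressure): FS = [c' + γz cos²β tanφ'] / [γz sinβ cosβ].
γz = 20.3·2.6 = 52.78 kN/m²
Numerator = 5.7 + 52.78·cos²44.7°·tan31.3° = 5.7 + 52.78·0.5052·0.6080 = 21.913 kPa
Denominator = 52.78·sin44.7°·cos44.7° = 52.78·0.7034·0.7108 = 26.389 kPa
FS = 21.913 / 26.389 = 0.830

FS = 0.83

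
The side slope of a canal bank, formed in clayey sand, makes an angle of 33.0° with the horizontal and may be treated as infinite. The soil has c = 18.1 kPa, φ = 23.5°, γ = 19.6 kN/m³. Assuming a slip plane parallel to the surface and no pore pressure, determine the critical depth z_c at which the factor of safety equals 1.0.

Setting FS = 1.00 in FS = [c + γz cos²β tanφ] / [γz sinβ cosβ] and solving for z:
z = c / [γ cosβ (FS·sinβ − cosβ·tanφ)]
  = 18.1 / [19.6·cos33.0°·(1.00·sin33.0° − cos33.0°·tan23.5°)]
  = 18.1 / [19.6·0.8387·(1.00·0.5446 − 0.8387·0.4348)]
  = 18.1 / 2.9584 = 6.118 m

z_c = 6.12 m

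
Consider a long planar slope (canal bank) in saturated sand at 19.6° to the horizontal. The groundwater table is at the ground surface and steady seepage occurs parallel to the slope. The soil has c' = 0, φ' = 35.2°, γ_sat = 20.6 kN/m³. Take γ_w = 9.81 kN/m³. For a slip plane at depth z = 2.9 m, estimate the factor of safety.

FS = 1.04

With seepage parallel to the slope and the water table at the surface, the effective normal stress on the slip plane uses the buoyant unit weight γ' = γ_sat − γ_w while the driving shear stress uses γ_sat:
FS = [c' + γ' z cos²β tanφ'] / [γ_sat z sinβ cosβ]
(For c' = 0 this reduces to FS = (γ'/γ_sat)·tanφ'/tanβ.)
γ' = 20.6 − 9.81 = 10.79 kN/m³
Numerator = 0.0 + 10.79·2.9·cos²19.6°·tan35.2° = 0.0 + 10.79·2.9·0.8875·0.7054 = 19.590 kPa
Denominator = 20.6·2.9·sin19.6°·cos19.6° = 20.6·2.9·0.3355·0.9421 = 18.879 kPa
FS = 19.590 / 18.879 = 1.038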